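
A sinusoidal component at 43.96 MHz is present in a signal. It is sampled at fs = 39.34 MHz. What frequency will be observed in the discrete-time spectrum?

43.96 MHz mod fs = 4.62 MHz.
4.62 MHz ≤ fs/2 = 19.67 MHz, appears at 4.62 MHz.

4.62 MHz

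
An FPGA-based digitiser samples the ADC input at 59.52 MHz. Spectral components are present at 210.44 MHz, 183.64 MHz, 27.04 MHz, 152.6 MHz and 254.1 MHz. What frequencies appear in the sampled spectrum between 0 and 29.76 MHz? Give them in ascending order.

5.08 MHz, 16.02 MHz, 25.96 MHz, 27.04 MHz, 27.64 MHz

fs/2 = 29.76 MHz.
210.44 MHz mod fs = 31.88 MHz.
31.88 MHz > fs/2 = 29.76 MHz, folds to fs − 31.88 MHz = 27.64 MHz.
183.64 MHz mod fs = 5.08 MHz.
5.08 MHz ≤ fs/2 = 29.76 MHz, appears at 5.08 MHz.
27.04 MHz ≤ fs/2 = 29.76 MHz, passes unchanged.
152.6 MHz mod fs = 33.56 MHz.
33.56 MHz > fs/2 = 29.76 MHz, folds to fs − 33.56 MHz = 25.96 MHz.
254.1 MHz mod fs = 16.02 MHz.
16.02 MHz ≤ fs/2 = 29.76 MHz, appears at 16.02 MHz.
Distinct values: {5.08 MHz, 16.02 MHz, 25.96 MHz, 27.04 MHz, 27.64 MHz}.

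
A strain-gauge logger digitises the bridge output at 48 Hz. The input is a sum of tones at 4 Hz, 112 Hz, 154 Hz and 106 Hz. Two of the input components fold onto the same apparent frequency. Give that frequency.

fs/2 = 24 Hz.
4 Hz ≤ fs/2 = 24 Hz, passes unchanged.
112 Hz mod fs = 16 Hz.
16 Hz ≤ fs/2 = 24 Hz, appears at 16 Hz.
154 Hz mod fs = 10 Hz.
10 Hz ≤ fs/2 = 24 Hz, appears at 10 Hz.
106 Hz mod fs = 10 Hz.
10 Hz ≤ fs/2 = 24 Hz, appears at 10 Hz.
106 Hz and 154 Hz both map to 10 Hz.

10 Hz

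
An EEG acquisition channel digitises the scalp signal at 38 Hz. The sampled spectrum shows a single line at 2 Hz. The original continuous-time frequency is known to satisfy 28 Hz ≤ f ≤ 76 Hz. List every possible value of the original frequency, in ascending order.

Frequencies that alias to 2 Hz are k·fs ± 2 Hz for integer k ≥ 0.
k=0: 2 Hz.
k=1: 36 Hz, 40 Hz.
k=2: 74 Hz, 78 Hz.
k=3: 112 Hz, 116 Hz.
Within [28 Hz, 76 Hz]: 36 Hz, 40 Hz, 74 Hz.

36 Hz, 40 Hz, 74 Hz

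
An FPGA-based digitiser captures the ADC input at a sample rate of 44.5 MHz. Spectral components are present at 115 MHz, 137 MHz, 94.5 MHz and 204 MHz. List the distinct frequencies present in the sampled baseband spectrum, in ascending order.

3.5 MHz, 5.5 MHz, 18.5 MHz

fs/2 = 22.25 MHz.
115 MHz mod fs = 26 MHz.
26 MHz > fs/2 = 22.25 MHz, folds to fs − 26 MHz = 18.5 MHz.
137 MHz mod fs = 3.5 MHz.
3.5 MHz ≤ fs/2 = 22.25 MHz, appears at 3.5 MHz.
94.5 MHz mod fs = 5.5 MHz.
5.5 MHz ≤ fs/2 = 22.25 MHz, appears at 5.5 MHz.
204 MHz mod fs = 26 MHz.
26 MHz > fs/2 = 22.25 MHz, folds to fs − 26 MHz = 18.5 MHz.
Distinct values: {3.5 MHz, 5.5 MHz, 18.5 MHz}.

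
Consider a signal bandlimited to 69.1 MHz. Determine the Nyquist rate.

Nyquist rate = 2 × 69.1 MHz = 138.2 MHz.

138.2 MHz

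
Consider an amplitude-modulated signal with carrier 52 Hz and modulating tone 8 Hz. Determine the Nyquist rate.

120 Hz

AM sidebands sit at fc ± fm = 44 Hz and 60 Hz.
Highest-frequency component: 60 Hz.
Nyquist rate = 2 × 60 Hz = 120 Hz.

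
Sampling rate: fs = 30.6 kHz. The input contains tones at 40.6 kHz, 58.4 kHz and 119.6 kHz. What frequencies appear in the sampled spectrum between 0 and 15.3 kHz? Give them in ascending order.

2.8 kHz, 10 kHz

fs/2 = 15.3 kHz.
40.6 kHz mod fs = 10 kHz.
10 kHz ≤ fs/2 = 15.3 kHz, appears at 10 kHz.
58.4 kHz mod fs = 27.8 kHz.
27.8 kHz > fs/2 = 15.3 kHz, folds to fs − 27.8 kHz = 2.8 kHz.
119.6 kHz mod fs = 27.8 kHz.
27.8 kHz > fs/2 = 15.3 kHz, folds to fs − 27.8 kHz = 2.8 kHz.
Distinct values: {2.8 kHz, 10 kHz}.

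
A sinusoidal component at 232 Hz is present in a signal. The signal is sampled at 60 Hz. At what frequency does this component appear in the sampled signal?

8 Hz

232 Hz mod fs = 52 Hz.
52 Hz > fs/2 = 30 Hz, folds to fs − 52 Hz = 8 Hz.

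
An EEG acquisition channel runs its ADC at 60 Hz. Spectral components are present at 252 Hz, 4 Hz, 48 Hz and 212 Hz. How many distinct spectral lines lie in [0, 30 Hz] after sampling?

fs/2 = 30 Hz.
252 Hz mod fs = 12 Hz.
12 Hz ≤ fs/2 = 30 Hz, appears at 12 Hz.
4 Hz ≤ fs/2 = 30 Hz, passes unchanged.
48 Hz > fs/2 = 30 Hz, folds to fs − 48 Hz = 12 Hz.
212 Hz mod fs = 32 Hz.
32 Hz > fs/2 = 30 Hz, folds to fs − 32 Hz = 28 Hz.
Distinct values: {4 Hz, 12 Hz, 28 Hz} → 3.

3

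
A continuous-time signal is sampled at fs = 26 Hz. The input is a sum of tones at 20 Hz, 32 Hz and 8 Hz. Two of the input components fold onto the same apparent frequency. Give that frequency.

fs/2 = 13 Hz.
20 Hz > fs/2 = 13 Hz, folds to fs − 20 Hz = 6 Hz.
32 Hz mod fs = 6 Hz.
6 Hz ≤ fs/2 = 13 Hz, appears at 6 Hz.
8 Hz ≤ fs/2 = 13 Hz, passes unchanged.
20 Hz and 32 Hz both map to 6 Hz.

6 Hz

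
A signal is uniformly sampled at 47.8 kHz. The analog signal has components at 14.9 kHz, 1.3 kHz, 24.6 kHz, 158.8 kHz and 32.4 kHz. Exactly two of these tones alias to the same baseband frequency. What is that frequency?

15.4 kHz

fs/2 = 23.9 kHz.
14.9 kHz ≤ fs/2 = 23.9 kHz, passes unchanged.
1.3 kHz ≤ fs/2 = 23.9 kHz, passes unchanged.
24.6 kHz > fs/2 = 23.9 kHz, folds to fs − 24.6 kHz = 23.2 kHz.
158.8 kHz mod fs = 15.4 kHz.
15.4 kHz ≤ fs/2 = 23.9 kHz, appears at 15.4 kHz.
32.4 kHz > fs/2 = 23.9 kHz, folds to fs − 32.4 kHz = 15.4 kHz.
32.4 kHz and 158.8 kHz both map to 15.4 kHz.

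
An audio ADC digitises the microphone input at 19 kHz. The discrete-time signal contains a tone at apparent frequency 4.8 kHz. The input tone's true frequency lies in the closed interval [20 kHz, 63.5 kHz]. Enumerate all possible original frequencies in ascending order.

23.8 kHz, 33.2 kHz, 42.8 kHz, 52.2 kHz, 61.8 kHz

Frequencies that alias to 4.8 kHz are k·fs ± 4.8 kHz for integer k ≥ 0.
k=0: 4.8 kHz.
k=1: 14.2 kHz, 23.8 kHz.
k=2: 33.2 kHz, 42.8 kHz.
k=3: 52.2 kHz, 61.8 kHz.
k=4: 71.2 kHz, 80.8 kHz.
Within [20 kHz, 63.5 kHz]: 23.8 kHz, 33.2 kHz, 42.8 kHz, 52.2 kHz, 61.8 kHz.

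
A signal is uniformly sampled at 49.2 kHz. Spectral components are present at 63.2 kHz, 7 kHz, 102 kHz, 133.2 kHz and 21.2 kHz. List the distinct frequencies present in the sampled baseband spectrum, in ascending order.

fs/2 = 24.6 kHz.
63.2 kHz mod fs = 14 kHz.
14 kHz ≤ fs/2 = 24.6 kHz, appears at 14 kHz.
7 kHz ≤ fs/2 = 24.6 kHz, passes unchanged.
102 kHz mod fs = 3.6 kHz.
3.6 kHz ≤ fs/2 = 24.6 kHz, appears at 3.6 kHz.
133.2 kHz mod fs = 34.8 kHz.
34.8 kHz > fs/2 = 24.6 kHz, folds to fs − 34.8 kHz = 14.4 kHz.
21.2 kHz ≤ fs/2 = 24.6 kHz, passes unchanged.
Distinct values: {3.6 kHz, 7 kHz, 14 kHz, 14.4 kHz, 21.2 kHz}.

3.6 kHz, 7 kHz, 14 kHz, 14.4 kHz, 21.2 kHz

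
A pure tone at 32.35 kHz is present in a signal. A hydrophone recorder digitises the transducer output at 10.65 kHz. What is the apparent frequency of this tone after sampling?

32.35 kHz mod fs = 0.4 kHz.
0.4 kHz ≤ fs/2 = 5.325 kHz, appears at 0.4 kHz.

0.4 kHz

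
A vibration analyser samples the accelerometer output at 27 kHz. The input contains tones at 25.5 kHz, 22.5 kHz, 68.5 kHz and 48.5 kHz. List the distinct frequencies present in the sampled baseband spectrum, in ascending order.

1.5 kHz, 4.5 kHz, 5.5 kHz, 12.5 kHz

fs/2 = 13.5 kHz.
25.5 kHz > fs/2 = 13.5 kHz, folds to fs − 25.5 kHz = 1.5 kHz.
22.5 kHz > fs/2 = 13.5 kHz, folds to fs − 22.5 kHz = 4.5 kHz.
68.5 kHz mod fs = 14.5 kHz.
14.5 kHz > fs/2 = 13.5 kHz, folds to fs − 14.5 kHz = 12.5 kHz.
48.5 kHz mod fs = 21.5 kHz.
21.5 kHz > fs/2 = 13.5 kHz, folds to fs − 21.5 kHz = 5.5 kHz.
Distinct values: {1.5 kHz, 4.5 kHz, 5.5 kHz, 12.5 kHz}.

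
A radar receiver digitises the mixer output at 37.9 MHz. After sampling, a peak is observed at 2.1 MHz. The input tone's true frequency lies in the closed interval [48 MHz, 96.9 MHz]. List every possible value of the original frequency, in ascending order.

73.7 MHz, 77.9 MHz

Frequencies that alias to 2.1 MHz are k·fs ± 2.1 MHz for integer k ≥ 0.
k=0: 2.1 MHz.
k=1: 35.8 MHz, 40 MHz.
k=2: 73.7 MHz, 77.9 MHz.
k=3: 111.6 MHz, 115.8 MHz.
Within [48 MHz, 96.9 MHz]: 73.7 MHz, 77.9 MHz.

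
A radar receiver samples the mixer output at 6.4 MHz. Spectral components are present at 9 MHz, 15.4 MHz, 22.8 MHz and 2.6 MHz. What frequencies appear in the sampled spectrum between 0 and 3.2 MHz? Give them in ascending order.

fs/2 = 3.2 MHz.
9 MHz mod fs = 2.6 MHz.
2.6 MHz ≤ fs/2 = 3.2 MHz, appears at 2.6 MHz.
15.4 MHz mod fs = 2.6 MHz.
2.6 MHz ≤ fs/2 = 3.2 MHz, appears at 2.6 MHz.
22.8 MHz mod fs = 3.6 MHz.
3.6 MHz > fs/2 = 3.2 MHz, folds to fs − 3.6 MHz = 2.8 MHz.
2.6 MHz ≤ fs/2 = 3.2 MHz, passes unchanged.
Distinct values: {2.6 MHz, 2.8 MHz}.

2.6 MHz, 2.8 MHz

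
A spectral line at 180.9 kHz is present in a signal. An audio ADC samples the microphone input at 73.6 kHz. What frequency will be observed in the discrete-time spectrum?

180.9 kHz mod fs = 33.7 kHz.
33.7 kHz ≤ fs/2 = 36.8 kHz, appears at 33.7 kHz.

33.7 kHz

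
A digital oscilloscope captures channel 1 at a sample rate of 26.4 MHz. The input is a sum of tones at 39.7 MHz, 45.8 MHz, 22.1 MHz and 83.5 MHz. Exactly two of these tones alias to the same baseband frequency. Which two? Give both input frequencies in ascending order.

22.1 MHz, 83.5 MHz

fs/2 = 13.2 MHz.
39.7 MHz mod fs = 13.3 MHz.
13.3 MHz > fs/2 = 13.2 MHz, folds to fs − 13.3 MHz = 13.1 MHz.
45.8 MHz mod fs = 19.4 MHz.
19.4 MHz > fs/2 = 13.2 MHz, folds to fs − 19.4 MHz = 7 MHz.
22.1 MHz > fs/2 = 13.2 MHz, folds to fs − 22.1 MHz = 4.3 MHz.
83.5 MHz mod fs = 4.3 MHz.
4.3 MHz ≤ fs/2 = 13.2 MHz, appears at 4.3 MHz.
22.1 MHz and 83.5 MHz both map to 4.3 MHz.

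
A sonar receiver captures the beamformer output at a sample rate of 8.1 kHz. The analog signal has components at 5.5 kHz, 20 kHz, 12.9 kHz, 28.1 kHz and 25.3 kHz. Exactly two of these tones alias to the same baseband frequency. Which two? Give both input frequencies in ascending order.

fs/2 = 4.05 kHz.
5.5 kHz > fs/2 = 4.05 kHz, folds to fs − 5.5 kHz = 2.6 kHz.
20 kHz mod fs = 3.8 kHz.
3.8 kHz ≤ fs/2 = 4.05 kHz, appears at 3.8 kHz.
12.9 kHz mod fs = 4.8 kHz.
4.8 kHz > fs/2 = 4.05 kHz, folds to fs − 4.8 kHz = 3.3 kHz.
28.1 kHz mod fs = 3.8 kHz.
3.8 kHz ≤ fs/2 = 4.05 kHz, appears at 3.8 kHz.
25.3 kHz mod fs = 1 kHz.
1 kHz ≤ fs/2 = 4.05 kHz, appears at 1 kHz.
20 kHz and 28.1 kHz both map to 3.8 kHz.

20 kHz, 28.1 kHz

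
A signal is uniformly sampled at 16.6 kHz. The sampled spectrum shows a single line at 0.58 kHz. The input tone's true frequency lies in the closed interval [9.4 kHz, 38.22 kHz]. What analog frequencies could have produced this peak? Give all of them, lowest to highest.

Frequencies that alias to 0.58 kHz are k·fs ± 0.58 kHz for integer k ≥ 0.
k=0: 0.58 kHz.
k=1: 16.02 kHz, 17.18 kHz.
k=2: 32.62 kHz, 33.78 kHz.
k=3: 49.22 kHz, 50.38 kHz.
Within [9.4 kHz, 38.22 kHz]: 16.02 kHz, 17.18 kHz, 32.62 kHz, 33.78 kHz.

16.02 kHz, 17.18 kHz, 32.62 kHz, 33.78 kHz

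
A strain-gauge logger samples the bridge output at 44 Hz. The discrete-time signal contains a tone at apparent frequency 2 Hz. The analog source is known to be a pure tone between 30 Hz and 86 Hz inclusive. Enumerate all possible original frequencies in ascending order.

42 Hz, 46 Hz, 86 Hz

Frequencies that alias to 2 Hz are k·fs ± 2 Hz for integer k ≥ 0.
k=0: 2 Hz.
k=1: 42 Hz, 46 Hz.
k=2: 86 Hz, 90 Hz.
k=3: 130 Hz, 134 Hz.
Within [30 Hz, 86 Hz]: 42 Hz, 46 Hz, 86 Hz.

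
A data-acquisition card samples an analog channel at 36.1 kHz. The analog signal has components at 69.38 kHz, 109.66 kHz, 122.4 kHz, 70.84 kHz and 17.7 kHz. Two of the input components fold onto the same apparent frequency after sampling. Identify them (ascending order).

70.84 kHz, 109.66 kHz

fs/2 = 18.05 kHz.
69.38 kHz mod fs = 33.28 kHz.
33.28 kHz > fs/2 = 18.05 kHz, folds to fs − 33.28 kHz = 2.82 kHz.
109.66 kHz mod fs = 1.36 kHz.
1.36 kHz ≤ fs/2 = 18.05 kHz, appears at 1.36 kHz.
122.4 kHz mod fs = 14.1 kHz.
14.1 kHz ≤ fs/2 = 18.05 kHz, appears at 14.1 kHz.
70.84 kHz mod fs = 34.74 kHz.
34.74 kHz > fs/2 = 18.05 kHz, folds to fs − 34.74 kHz = 1.36 kHz.
17.7 kHz ≤ fs/2 = 18.05 kHz, passes unchanged.
70.84 kHz and 109.66 kHz both map to 1.36 kHz.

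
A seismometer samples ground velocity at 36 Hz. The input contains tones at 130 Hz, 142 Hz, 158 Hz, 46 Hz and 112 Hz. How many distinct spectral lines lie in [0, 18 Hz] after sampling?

4

fs/2 = 18 Hz.
130 Hz mod fs = 22 Hz.
22 Hz > fs/2 = 18 Hz, folds to fs − 22 Hz = 14 Hz.
142 Hz mod fs = 34 Hz.
34 Hz > fs/2 = 18 Hz, folds to fs − 34 Hz = 2 Hz.
158 Hz mod fs = 14 Hz.
14 Hz ≤ fs/2 = 18 Hz, appears at 14 Hz.
46 Hz mod fs = 10 Hz.
10 Hz ≤ fs/2 = 18 Hz, appears at 10 Hz.
112 Hz mod fs = 4 Hz.
4 Hz ≤ fs/2 = 18 Hz, appears at 4 Hz.
Distinct values: {2 Hz, 4 Hz, 10 Hz, 14 Hz} → 4.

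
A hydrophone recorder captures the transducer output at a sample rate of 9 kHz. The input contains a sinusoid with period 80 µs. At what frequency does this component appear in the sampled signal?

T = 80 µs → f = 1/T = 12.5 kHz.
12.5 kHz mod fs = 3.5 kHz.
3.5 kHz ≤ fs/2 = 4.5 kHz, appears at 3.5 kHz.

3.5 kHz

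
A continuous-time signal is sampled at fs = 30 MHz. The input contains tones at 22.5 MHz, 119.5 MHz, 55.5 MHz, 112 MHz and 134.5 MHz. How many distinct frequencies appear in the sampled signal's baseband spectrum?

fs/2 = 15 MHz.
22.5 MHz > fs/2 = 15 MHz, folds to fs − 22.5 MHz = 7.5 MHz.
119.5 MHz mod fs = 29.5 MHz.
29.5 MHz > fs/2 = 15 MHz, folds to fs − 29.5 MHz = 0.5 MHz.
55.5 MHz mod fs = 25.5 MHz.
25.5 MHz > fs/2 = 15 MHz, folds to fs − 25.5 MHz = 4.5 MHz.
112 MHz mod fs = 22 MHz.
22 MHz > fs/2 = 15 MHz, folds to fs − 22 MHz = 8 MHz.
134.5 MHz mod fs = 14.5 MHz.
14.5 MHz ≤ fs/2 = 15 MHz, appears at 14.5 MHz.
Distinct values: {0.5 MHz, 4.5 MHz, 7.5 MHz, 8 MHz, 14.5 MHz} → 5.

5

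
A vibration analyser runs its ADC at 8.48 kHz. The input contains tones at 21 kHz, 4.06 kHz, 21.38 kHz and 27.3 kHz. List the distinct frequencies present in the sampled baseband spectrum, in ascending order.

fs/2 = 4.24 kHz.
21 kHz mod fs = 4.04 kHz.
4.04 kHz ≤ fs/2 = 4.24 kHz, appears at 4.04 kHz.
4.06 kHz ≤ fs/2 = 4.24 kHz, passes unchanged.
21.38 kHz mod fs = 4.42 kHz.
4.42 kHz > fs/2 = 4.24 kHz, folds to fs − 4.42 kHz = 4.06 kHz.
27.3 kHz mod fs = 1.86 kHz.
1.86 kHz ≤ fs/2 = 4.24 kHz, appears at 1.86 kHz.
Distinct values: {1.86 kHz, 4.04 kHz, 4.06 kHz}.

1.86 kHz, 4.04 kHz, 4.06 kHz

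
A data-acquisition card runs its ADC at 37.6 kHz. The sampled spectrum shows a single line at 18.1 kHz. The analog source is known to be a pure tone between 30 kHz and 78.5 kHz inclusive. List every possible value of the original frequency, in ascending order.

55.7 kHz, 57.1 kHz

Frequencies that alias to 18.1 kHz are k·fs ± 18.1 kHz for integer k ≥ 0.
k=0: 18.1 kHz.
k=1: 19.5 kHz, 55.7 kHz.
k=2: 57.1 kHz, 93.3 kHz.
k=3: 94.7 kHz, 130.9 kHz.
Within [30 kHz, 78.5 kHz]: 55.7 kHz, 57.1 kHz.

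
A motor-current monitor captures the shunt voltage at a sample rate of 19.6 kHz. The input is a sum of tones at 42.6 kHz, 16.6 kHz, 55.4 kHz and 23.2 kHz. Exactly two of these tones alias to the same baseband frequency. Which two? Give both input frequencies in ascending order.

fs/2 = 9.8 kHz.
42.6 kHz mod fs = 3.4 kHz.
3.4 kHz ≤ fs/2 = 9.8 kHz, appears at 3.4 kHz.
16.6 kHz > fs/2 = 9.8 kHz, folds to fs − 16.6 kHz = 3 kHz.
55.4 kHz mod fs = 16.2 kHz.
16.2 kHz > fs/2 = 9.8 kHz, folds to fs − 16.2 kHz = 3.4 kHz.
23.2 kHz mod fs = 3.6 kHz.
3.6 kHz ≤ fs/2 = 9.8 kHz, appears at 3.6 kHz.
42.6 kHz and 55.4 kHz both map to 3.4 kHz.

42.6 kHz, 55.4 kHz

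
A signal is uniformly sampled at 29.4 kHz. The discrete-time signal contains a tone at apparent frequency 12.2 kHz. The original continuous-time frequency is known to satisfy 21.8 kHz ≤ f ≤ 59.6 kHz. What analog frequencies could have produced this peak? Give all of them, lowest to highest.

Frequencies that alias to 12.2 kHz are k·fs ± 12.2 kHz for integer k ≥ 0.
k=0: 12.2 kHz.
k=1: 17.2 kHz, 41.6 kHz.
k=2: 46.6 kHz, 71 kHz.
k=3: 76 kHz, 100.4 kHz.
Within [21.8 kHz, 59.6 kHz]: 41.6 kHz, 46.6 kHz.

41.6 kHz, 46.6 kHz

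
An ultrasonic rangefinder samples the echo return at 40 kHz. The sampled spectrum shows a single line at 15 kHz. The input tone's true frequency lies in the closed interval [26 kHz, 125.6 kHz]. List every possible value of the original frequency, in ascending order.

55 kHz, 65 kHz, 95 kHz, 105 kHz

Frequencies that alias to 15 kHz are k·fs ± 15 kHz for integer k ≥ 0.
k=0: 15 kHz.
k=1: 25 kHz, 55 kHz.
k=2: 65 kHz, 95 kHz.
k=3: 105 kHz, 135 kHz.
k=4: 145 kHz, 175 kHz.
Within [26 kHz, 125.6 kHz]: 55 kHz, 65 kHz, 95 kHz, 105 kHz.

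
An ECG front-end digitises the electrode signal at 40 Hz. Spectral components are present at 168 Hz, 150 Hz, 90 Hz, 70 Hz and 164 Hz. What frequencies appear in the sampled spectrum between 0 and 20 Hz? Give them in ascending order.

fs/2 = 20 Hz.
168 Hz mod fs = 8 Hz.
8 Hz ≤ fs/2 = 20 Hz, appears at 8 Hz.
150 Hz mod fs = 30 Hz.
30 Hz > fs/2 = 20 Hz, folds to fs − 30 Hz = 10 Hz.
90 Hz mod fs = 10 Hz.
10 Hz ≤ fs/2 = 20 Hz, appears at 10 Hz.
70 Hz mod fs = 30 Hz.
30 Hz > fs/2 = 20 Hz, folds to fs − 30 Hz = 10 Hz.
164 Hz mod fs = 4 Hz.
4 Hz ≤ fs/2 = 20 Hz, appears at 4 Hz.
Distinct values: {4 Hz, 8 Hz, 10 Hz}.

4 Hz, 8 Hz, 10 Hz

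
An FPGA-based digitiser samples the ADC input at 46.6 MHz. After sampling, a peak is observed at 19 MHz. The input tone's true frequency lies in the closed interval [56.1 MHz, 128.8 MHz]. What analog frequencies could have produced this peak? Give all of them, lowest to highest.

Frequencies that alias to 19 MHz are k·fs ± 19 MHz for integer k ≥ 0.
k=0: 19 MHz.
k=1: 27.6 MHz, 65.6 MHz.
k=2: 74.2 MHz, 112.2 MHz.
k=3: 120.8 MHz, 158.8 MHz.
k=4: 167.4 MHz, 205.4 MHz.
Within [56.1 MHz, 128.8 MHz]: 65.6 MHz, 74.2 MHz, 112.2 MHz, 120.8 MHz.

65.6 MHz, 74.2 MHz, 112.2 MHz, 120.8 MHz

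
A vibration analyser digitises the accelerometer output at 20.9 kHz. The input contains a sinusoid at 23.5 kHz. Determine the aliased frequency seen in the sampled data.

2.6 kHz

23.5 kHz mod fs = 2.6 kHz.
2.6 kHz ≤ fs/2 = 10.45 kHz, appears at 2.6 kHz.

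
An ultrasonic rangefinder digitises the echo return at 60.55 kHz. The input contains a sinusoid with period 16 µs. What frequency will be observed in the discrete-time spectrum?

1.95 kHz

T = 16 µs → f = 1/T = 62.5 kHz.
62.5 kHz mod fs = 1.95 kHz.
1.95 kHz ≤ fs/2 = 30.275 kHz, appears at 1.95 kHz.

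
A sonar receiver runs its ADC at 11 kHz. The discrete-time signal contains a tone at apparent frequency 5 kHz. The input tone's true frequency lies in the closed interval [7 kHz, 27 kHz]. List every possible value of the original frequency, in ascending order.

16 kHz, 17 kHz, 27 kHz

Frequencies that alias to 5 kHz are k·fs ± 5 kHz for integer k ≥ 0.
k=0: 5 kHz.
k=1: 6 kHz, 16 kHz.
k=2: 17 kHz, 27 kHz.
k=3: 28 kHz, 38 kHz.
Within [7 kHz, 27 kHz]: 16 kHz, 17 kHz, 27 kHz.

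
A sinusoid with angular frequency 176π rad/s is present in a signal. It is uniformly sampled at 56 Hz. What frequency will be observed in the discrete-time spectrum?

24 Hz

ω = 176π rad/s → f = ω/(2π) = 88 Hz.
88 Hz mod fs = 32 Hz.
32 Hz > fs/2 = 28 Hz, folds to fs − 32 Hz = 24 Hz.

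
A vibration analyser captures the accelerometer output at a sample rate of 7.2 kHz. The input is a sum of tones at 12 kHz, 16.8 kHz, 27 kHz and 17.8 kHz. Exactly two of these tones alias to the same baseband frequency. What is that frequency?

fs/2 = 3.6 kHz.
12 kHz mod fs = 4.8 kHz.
4.8 kHz > fs/2 = 3.6 kHz, folds to fs − 4.8 kHz = 2.4 kHz.
16.8 kHz mod fs = 2.4 kHz.
2.4 kHz ≤ fs/2 = 3.6 kHz, appears at 2.4 kHz.
27 kHz mod fs = 5.4 kHz.
5.4 kHz > fs/2 = 3.6 kHz, folds to fs − 5.4 kHz = 1.8 kHz.
17.8 kHz mod fs = 3.4 kHz.
3.4 kHz ≤ fs/2 = 3.6 kHz, appears at 3.4 kHz.
12 kHz and 16.8 kHz both map to 2.4 kHz.

2.4 kHz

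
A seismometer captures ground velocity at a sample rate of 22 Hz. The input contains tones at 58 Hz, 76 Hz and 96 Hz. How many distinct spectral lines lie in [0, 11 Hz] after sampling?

2

fs/2 = 11 Hz.
58 Hz mod fs = 14 Hz.
14 Hz > fs/2 = 11 Hz, folds to fs − 14 Hz = 8 Hz.
76 Hz mod fs = 10 Hz.
10 Hz ≤ fs/2 = 11 Hz, appears at 10 Hz.
96 Hz mod fs = 8 Hz.
8 Hz ≤ fs/2 = 11 Hz, appears at 8 Hz.
Distinct values: {8 Hz, 10 Hz} → 2.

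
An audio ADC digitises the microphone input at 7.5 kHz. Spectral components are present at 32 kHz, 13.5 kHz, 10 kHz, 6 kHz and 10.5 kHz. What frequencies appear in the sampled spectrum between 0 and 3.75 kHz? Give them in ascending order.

fs/2 = 3.75 kHz.
32 kHz mod fs = 2 kHz.
2 kHz ≤ fs/2 = 3.75 kHz, appears at 2 kHz.
13.5 kHz mod fs = 6 kHz.
6 kHz > fs/2 = 3.75 kHz, folds to fs − 6 kHz = 1.5 kHz.
10 kHz mod fs = 2.5 kHz.
2.5 kHz ≤ fs/2 = 3.75 kHz, appears at 2.5 kHz.
6 kHz > fs/2 = 3.75 kHz, folds to fs − 6 kHz = 1.5 kHz.
10.5 kHz mod fs = 3 kHz.
3 kHz ≤ fs/2 = 3.75 kHz, appears at 3 kHz.
Distinct values: {1.5 kHz, 2 kHz, 2.5 kHz, 3 kHz}.

1.5 kHz, 2 kHz, 2.5 kHz, 3 kHz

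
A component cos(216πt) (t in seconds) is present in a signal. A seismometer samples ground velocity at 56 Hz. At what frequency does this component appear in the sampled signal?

4 Hz

ω = 216π rad/s → f = ω/(2π) = 108 Hz.
108 Hz mod fs = 52 Hz.
52 Hz > fs/2 = 28 Hz, folds to fs − 52 Hz = 4 Hz.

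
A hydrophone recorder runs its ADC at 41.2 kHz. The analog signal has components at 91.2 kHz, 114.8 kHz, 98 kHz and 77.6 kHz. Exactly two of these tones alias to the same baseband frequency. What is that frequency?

fs/2 = 20.6 kHz.
91.2 kHz mod fs = 8.8 kHz.
8.8 kHz ≤ fs/2 = 20.6 kHz, appears at 8.8 kHz.
114.8 kHz mod fs = 32.4 kHz.
32.4 kHz > fs/2 = 20.6 kHz, folds to fs − 32.4 kHz = 8.8 kHz.
98 kHz mod fs = 15.6 kHz.
15.6 kHz ≤ fs/2 = 20.6 kHz, appears at 15.6 kHz.
77.6 kHz mod fs = 36.4 kHz.
36.4 kHz > fs/2 = 20.6 kHz, folds to fs − 36.4 kHz = 4.8 kHz.
91.2 kHz and 114.8 kHz both map to 8.8 kHz.

8.8 kHz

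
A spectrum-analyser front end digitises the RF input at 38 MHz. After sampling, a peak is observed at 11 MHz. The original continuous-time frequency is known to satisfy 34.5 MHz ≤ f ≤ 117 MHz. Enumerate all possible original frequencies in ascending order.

49 MHz, 65 MHz, 87 MHz, 103 MHz

Frequencies that alias to 11 MHz are k·fs ± 11 MHz for integer k ≥ 0.
k=0: 11 MHz.
k=1: 27 MHz, 49 MHz.
k=2: 65 MHz, 87 MHz.
k=3: 103 MHz, 125 MHz.
k=4: 141 MHz, 163 MHz.
Within [34.5 MHz, 117 MHz]: 49 MHz, 65 MHz, 87 MHz, 103 MHz.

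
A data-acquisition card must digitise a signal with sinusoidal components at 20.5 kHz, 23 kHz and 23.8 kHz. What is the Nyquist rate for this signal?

Highest-frequency component: 23.8 kHz.
Nyquist rate = 2 × 23.8 kHz = 47.6 kHz.

47.6 kHz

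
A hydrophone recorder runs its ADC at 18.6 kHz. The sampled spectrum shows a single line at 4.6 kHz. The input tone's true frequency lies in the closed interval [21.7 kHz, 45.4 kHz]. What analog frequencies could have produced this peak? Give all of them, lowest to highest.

23.2 kHz, 32.6 kHz, 41.8 kHz

Frequencies that alias to 4.6 kHz are k·fs ± 4.6 kHz for integer k ≥ 0.
k=0: 4.6 kHz.
k=1: 14 kHz, 23.2 kHz.
k=2: 32.6 kHz, 41.8 kHz.
k=3: 51.2 kHz, 60.4 kHz.
Within [21.7 kHz, 45.4 kHz]: 23.2 kHz, 32.6 kHz, 41.8 kHz.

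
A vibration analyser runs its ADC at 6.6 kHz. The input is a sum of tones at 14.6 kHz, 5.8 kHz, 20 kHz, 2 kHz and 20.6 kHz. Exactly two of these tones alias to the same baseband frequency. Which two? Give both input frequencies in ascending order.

5.8 kHz, 20.6 kHz

fs/2 = 3.3 kHz.
14.6 kHz mod fs = 1.4 kHz.
1.4 kHz ≤ fs/2 = 3.3 kHz, appears at 1.4 kHz.
5.8 kHz > fs/2 = 3.3 kHz, folds to fs − 5.8 kHz = 0.8 kHz.
20 kHz mod fs = 0.2 kHz.
0.2 kHz ≤ fs/2 = 3.3 kHz, appears at 0.2 kHz.
2 kHz ≤ fs/2 = 3.3 kHz, passes unchanged.
20.6 kHz mod fs = 0.8 kHz.
0.8 kHz ≤ fs/2 = 3.3 kHz, appears at 0.8 kHz.
5.8 kHz and 20.6 kHz both map to 0.8 kHz.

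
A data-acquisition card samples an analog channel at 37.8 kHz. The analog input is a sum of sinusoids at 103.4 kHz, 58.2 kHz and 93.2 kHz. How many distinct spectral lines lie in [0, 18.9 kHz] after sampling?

3

fs/2 = 18.9 kHz.
103.4 kHz mod fs = 27.8 kHz.
27.8 kHz > fs/2 = 18.9 kHz, folds to fs − 27.8 kHz = 10 kHz.
58.2 kHz mod fs = 20.4 kHz.
20.4 kHz > fs/2 = 18.9 kHz, folds to fs − 20.4 kHz = 17.4 kHz.
93.2 kHz mod fs = 17.6 kHz.
17.6 kHz ≤ fs/2 = 18.9 kHz, appears at 17.6 kHz.
Distinct values: {10 kHz, 17.4 kHz, 17.6 kHz} → 3.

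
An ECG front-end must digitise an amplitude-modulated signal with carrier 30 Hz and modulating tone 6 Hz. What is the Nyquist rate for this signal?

72 Hz

AM sidebands sit at fc ± fm = 24 Hz and 36 Hz.
Highest-frequency component: 36 Hz.
Nyquist rate = 2 × 36 Hz = 72 Hz.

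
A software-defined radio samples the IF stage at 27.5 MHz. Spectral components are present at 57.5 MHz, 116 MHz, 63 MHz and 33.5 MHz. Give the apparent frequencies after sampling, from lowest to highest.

2.5 MHz, 6 MHz, 8 MHz

fs/2 = 13.75 MHz.
57.5 MHz mod fs = 2.5 MHz.
2.5 MHz ≤ fs/2 = 13.75 MHz, appears at 2.5 MHz.
116 MHz mod fs = 6 MHz.
6 MHz ≤ fs/2 = 13.75 MHz, appears at 6 MHz.
63 MHz mod fs = 8 MHz.
8 MHz ≤ fs/2 = 13.75 MHz, appears at 8 MHz.
33.5 MHz mod fs = 6 MHz.
6 MHz ≤ fs/2 = 13.75 MHz, appears at 6 MHz.
Distinct values: {2.5 MHz, 6 MHz, 8 MHz}.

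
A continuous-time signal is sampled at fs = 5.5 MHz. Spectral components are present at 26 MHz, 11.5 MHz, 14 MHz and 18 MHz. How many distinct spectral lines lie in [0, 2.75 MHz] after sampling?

fs/2 = 2.75 MHz.
26 MHz mod fs = 4 MHz.
4 MHz > fs/2 = 2.75 MHz, folds to fs − 4 MHz = 1.5 MHz.
11.5 MHz mod fs = 0.5 MHz.
0.5 MHz ≤ fs/2 = 2.75 MHz, appears at 0.5 MHz.
14 MHz mod fs = 3 MHz.
3 MHz > fs/2 = 2.75 MHz, folds to fs − 3 MHz = 2.5 MHz.
18 MHz mod fs = 1.5 MHz.
1.5 MHz ≤ fs/2 = 2.75 MHz, appears at 1.5 MHz.
Distinct values: {0.5 MHz, 1.5 MHz, 2.5 MHz} → 3.

3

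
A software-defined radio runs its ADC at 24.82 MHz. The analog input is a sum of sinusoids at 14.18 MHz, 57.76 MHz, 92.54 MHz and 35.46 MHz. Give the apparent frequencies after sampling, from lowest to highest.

6.74 MHz, 8.12 MHz, 10.64 MHz

fs/2 = 12.41 MHz.
14.18 MHz > fs/2 = 12.41 MHz, folds to fs − 14.18 MHz = 10.64 MHz.
57.76 MHz mod fs = 8.12 MHz.
8.12 MHz ≤ fs/2 = 12.41 MHz, appears at 8.12 MHz.
92.54 MHz mod fs = 18.08 MHz.
18.08 MHz > fs/2 = 12.41 MHz, folds to fs − 18.08 MHz = 6.74 MHz.
35.46 MHz mod fs = 10.64 MHz.
10.64 MHz ≤ fs/2 = 12.41 MHz, appears at 10.64 MHz.
Distinct values: {6.74 MHz, 8.12 MHz, 10.64 MHz}.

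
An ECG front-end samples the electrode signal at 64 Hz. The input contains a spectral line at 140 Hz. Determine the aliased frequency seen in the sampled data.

140 Hz mod fs = 12 Hz.
12 Hz ≤ fs/2 = 32 Hz, appears at 12 Hz.

12 Hz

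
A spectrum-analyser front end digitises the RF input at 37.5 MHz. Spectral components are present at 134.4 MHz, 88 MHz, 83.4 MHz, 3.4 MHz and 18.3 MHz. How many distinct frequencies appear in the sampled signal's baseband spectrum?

5

fs/2 = 18.75 MHz.
134.4 MHz mod fs = 21.9 MHz.
21.9 MHz > fs/2 = 18.75 MHz, folds to fs − 21.9 MHz = 15.6 MHz.
88 MHz mod fs = 13 MHz.
13 MHz ≤ fs/2 = 18.75 MHz, appears at 13 MHz.
83.4 MHz mod fs = 8.4 MHz.
8.4 MHz ≤ fs/2 = 18.75 MHz, appears at 8.4 MHz.
3.4 MHz ≤ fs/2 = 18.75 MHz, passes unchanged.
18.3 MHz ≤ fs/2 = 18.75 MHz, passes unchanged.
Distinct values: {3.4 MHz, 8.4 MHz, 13 MHz, 15.6 MHz, 18.3 MHz} → 5.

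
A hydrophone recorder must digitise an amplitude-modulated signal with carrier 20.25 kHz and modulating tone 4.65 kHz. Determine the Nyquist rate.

49.8 kHz

AM sidebands sit at fc ± fm = 15.6 kHz and 24.9 kHz.
Highest-frequency component: 24.9 kHz.
Nyquist rate = 2 × 24.9 kHz = 49.8 kHz.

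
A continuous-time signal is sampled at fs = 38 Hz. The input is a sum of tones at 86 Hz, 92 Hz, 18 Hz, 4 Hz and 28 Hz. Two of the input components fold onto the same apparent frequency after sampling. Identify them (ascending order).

fs/2 = 19 Hz.
86 Hz mod fs = 10 Hz.
10 Hz ≤ fs/2 = 19 Hz, appears at 10 Hz.
92 Hz mod fs = 16 Hz.
16 Hz ≤ fs/2 = 19 Hz, appears at 16 Hz.
18 Hz ≤ fs/2 = 19 Hz, passes unchanged.
4 Hz ≤ fs/2 = 19 Hz, passes unchanged.
28 Hz > fs/2 = 19 Hz, folds to fs − 28 Hz = 10 Hz.
28 Hz and 86 Hz both map to 10 Hz.

28 Hz, 86 Hz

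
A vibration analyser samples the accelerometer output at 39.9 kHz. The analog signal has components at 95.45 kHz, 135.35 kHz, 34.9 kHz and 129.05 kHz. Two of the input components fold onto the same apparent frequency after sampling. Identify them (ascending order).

95.45 kHz, 135.35 kHz

fs/2 = 19.95 kHz.
95.45 kHz mod fs = 15.65 kHz.
15.65 kHz ≤ fs/2 = 19.95 kHz, appears at 15.65 kHz.
135.35 kHz mod fs = 15.65 kHz.
15.65 kHz ≤ fs/2 = 19.95 kHz, appears at 15.65 kHz.
34.9 kHz > fs/2 = 19.95 kHz, folds to fs − 34.9 kHz = 5 kHz.
129.05 kHz mod fs = 9.35 kHz.
9.35 kHz ≤ fs/2 = 19.95 kHz, appears at 9.35 kHz.
95.45 kHz and 135.35 kHz both map to 15.65 kHz.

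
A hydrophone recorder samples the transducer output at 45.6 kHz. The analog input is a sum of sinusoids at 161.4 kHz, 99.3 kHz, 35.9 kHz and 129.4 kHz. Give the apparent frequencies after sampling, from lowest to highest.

fs/2 = 22.8 kHz.
161.4 kHz mod fs = 24.6 kHz.
24.6 kHz > fs/2 = 22.8 kHz, folds to fs − 24.6 kHz = 21 kHz.
99.3 kHz mod fs = 8.1 kHz.
8.1 kHz ≤ fs/2 = 22.8 kHz, appears at 8.1 kHz.
35.9 kHz > fs/2 = 22.8 kHz, folds to fs − 35.9 kHz = 9.7 kHz.
129.4 kHz mod fs = 38.2 kHz.
38.2 kHz > fs/2 = 22.8 kHz, folds to fs − 38.2 kHz = 7.4 kHz.
Distinct values: {7.4 kHz, 8.1 kHz, 9.7 kHz, 21 kHz}.

7.4 kHz, 8.1 kHz, 9.7 kHz, 21 kHz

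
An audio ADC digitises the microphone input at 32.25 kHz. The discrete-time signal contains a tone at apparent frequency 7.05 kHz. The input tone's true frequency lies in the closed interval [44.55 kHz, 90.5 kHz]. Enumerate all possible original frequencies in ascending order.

57.45 kHz, 71.55 kHz, 89.7 kHz

Frequencies that alias to 7.05 kHz are k·fs ± 7.05 kHz for integer k ≥ 0.
k=0: 7.05 kHz.
k=1: 25.2 kHz, 39.3 kHz.
k=2: 57.45 kHz, 71.55 kHz.
k=3: 89.7 kHz, 103.8 kHz.
k=4: 121.95 kHz, 136.05 kHz.
Within [44.55 kHz, 90.5 kHz]: 57.45 kHz, 71.55 kHz, 89.7 kHz.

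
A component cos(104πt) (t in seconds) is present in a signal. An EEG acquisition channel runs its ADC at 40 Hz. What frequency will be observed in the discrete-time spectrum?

12 Hz

ω = 104π rad/s → f = ω/(2π) = 52 Hz.
52 Hz mod fs = 12 Hz.
12 Hz ≤ fs/2 = 20 Hz, appears at 12 Hz.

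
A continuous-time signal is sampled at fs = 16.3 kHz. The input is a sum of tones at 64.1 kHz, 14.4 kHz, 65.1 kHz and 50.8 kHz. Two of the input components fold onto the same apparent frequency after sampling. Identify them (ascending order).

fs/2 = 8.15 kHz.
64.1 kHz mod fs = 15.2 kHz.
15.2 kHz > fs/2 = 8.15 kHz, folds to fs − 15.2 kHz = 1.1 kHz.
14.4 kHz > fs/2 = 8.15 kHz, folds to fs − 14.4 kHz = 1.9 kHz.
65.1 kHz mod fs = 16.2 kHz.
16.2 kHz > fs/2 = 8.15 kHz, folds to fs − 16.2 kHz = 0.1 kHz.
50.8 kHz mod fs = 1.9 kHz.
1.9 kHz ≤ fs/2 = 8.15 kHz, appears at 1.9 kHz.
14.4 kHz and 50.8 kHz both map to 1.9 kHz.

14.4 kHz, 50.8 kHz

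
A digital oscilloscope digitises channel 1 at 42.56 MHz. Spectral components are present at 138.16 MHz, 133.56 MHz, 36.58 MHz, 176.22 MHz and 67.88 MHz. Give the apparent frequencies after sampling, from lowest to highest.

5.88 MHz, 5.98 MHz, 10.48 MHz, 17.24 MHz

fs/2 = 21.28 MHz.
138.16 MHz mod fs = 10.48 MHz.
10.48 MHz ≤ fs/2 = 21.28 MHz, appears at 10.48 MHz.
133.56 MHz mod fs = 5.88 MHz.
5.88 MHz ≤ fs/2 = 21.28 MHz, appears at 5.88 MHz.
36.58 MHz > fs/2 = 21.28 MHz, folds to fs − 36.58 MHz = 5.98 MHz.
176.22 MHz mod fs = 5.98 MHz.
5.98 MHz ≤ fs/2 = 21.28 MHz, appears at 5.98 MHz.
67.88 MHz mod fs = 25.32 MHz.
25.32 MHz > fs/2 = 21.28 MHz, folds to fs − 25.32 MHz = 17.24 MHz.
Distinct values: {5.88 MHz, 5.98 MHz, 10.48 MHz, 17.24 MHz}.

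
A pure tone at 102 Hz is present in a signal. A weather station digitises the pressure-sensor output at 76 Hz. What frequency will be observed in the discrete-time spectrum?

102 Hz mod fs = 26 Hz.
26 Hz ≤ fs/2 = 38 Hz, appears at 26 Hz.

26 Hz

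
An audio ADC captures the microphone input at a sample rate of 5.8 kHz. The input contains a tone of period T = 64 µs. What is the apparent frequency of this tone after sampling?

1.775 kHz

T = 64 µs → f = 1/T = 15.625 kHz.
15.625 kHz mod fs = 4.025 kHz.
4.025 kHz > fs/2 = 2.9 kHz, folds to fs − 4.025 kHz = 1.775 kHz.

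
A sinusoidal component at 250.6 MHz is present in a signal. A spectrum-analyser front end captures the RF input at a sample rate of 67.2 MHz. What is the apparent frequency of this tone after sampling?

18.2 MHz

250.6 MHz mod fs = 49 MHz.
49 MHz > fs/2 = 33.6 MHz, folds to fs − 49 MHz = 18.2 MHz.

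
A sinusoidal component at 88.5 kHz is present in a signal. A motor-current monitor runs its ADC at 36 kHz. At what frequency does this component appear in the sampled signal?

88.5 kHz mod fs = 16.5 kHz.
16.5 kHz ≤ fs/2 = 18 kHz, appears at 16.5 kHz.

16.5 kHz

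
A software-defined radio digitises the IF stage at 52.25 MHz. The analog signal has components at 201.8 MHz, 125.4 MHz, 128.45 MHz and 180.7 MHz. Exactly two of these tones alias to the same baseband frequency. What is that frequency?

fs/2 = 26.125 MHz.
201.8 MHz mod fs = 45.05 MHz.
45.05 MHz > fs/2 = 26.125 MHz, folds to fs − 45.05 MHz = 7.2 MHz.
125.4 MHz mod fs = 20.9 MHz.
20.9 MHz ≤ fs/2 = 26.125 MHz, appears at 20.9 MHz.
128.45 MHz mod fs = 23.95 MHz.
23.95 MHz ≤ fs/2 = 26.125 MHz, appears at 23.95 MHz.
180.7 MHz mod fs = 23.95 MHz.
23.95 MHz ≤ fs/2 = 26.125 MHz, appears at 23.95 MHz.
128.45 MHz and 180.7 MHz both map to 23.95 MHz.

23.95 MHz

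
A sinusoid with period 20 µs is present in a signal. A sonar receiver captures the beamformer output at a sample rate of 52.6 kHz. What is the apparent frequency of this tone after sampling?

T = 20 µs → f = 1/T = 50 kHz.
50 kHz > fs/2 = 26.3 kHz, folds to fs − 50 kHz = 2.6 kHz.

2.6 kHz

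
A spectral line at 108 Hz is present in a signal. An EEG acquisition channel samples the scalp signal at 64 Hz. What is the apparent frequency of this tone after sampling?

108 Hz mod fs = 44 Hz.
44 Hz > fs/2 = 32 Hz, folds to fs − 44 Hz = 20 Hz.

20 Hz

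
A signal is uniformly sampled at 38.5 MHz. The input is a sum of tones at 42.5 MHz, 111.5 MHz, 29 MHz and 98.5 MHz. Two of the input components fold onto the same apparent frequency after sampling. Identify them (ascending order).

fs/2 = 19.25 MHz.
42.5 MHz mod fs = 4 MHz.
4 MHz ≤ fs/2 = 19.25 MHz, appears at 4 MHz.
111.5 MHz mod fs = 34.5 MHz.
34.5 MHz > fs/2 = 19.25 MHz, folds to fs − 34.5 MHz = 4 MHz.
29 MHz > fs/2 = 19.25 MHz, folds to fs − 29 MHz = 9.5 MHz.
98.5 MHz mod fs = 21.5 MHz.
21.5 MHz > fs/2 = 19.25 MHz, folds to fs − 21.5 MHz = 17 MHz.
42.5 MHz and 111.5 MHz both map to 4 MHz.

42.5 MHz, 111.5 MHz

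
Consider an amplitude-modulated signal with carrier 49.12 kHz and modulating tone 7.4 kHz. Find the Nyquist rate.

AM sidebands sit at fc ± fm = 41.72 kHz and 56.52 kHz.
Highest-frequency component: 56.52 kHz.
Nyquist rate = 2 × 56.52 kHz = 113.04 kHz.

113.04 kHz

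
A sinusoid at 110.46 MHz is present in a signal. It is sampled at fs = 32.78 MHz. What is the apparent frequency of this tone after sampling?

110.46 MHz mod fs = 12.12 MHz.
12.12 MHz ≤ fs/2 = 16.39 MHz, appears at 12.12 MHz.

12.12 MHz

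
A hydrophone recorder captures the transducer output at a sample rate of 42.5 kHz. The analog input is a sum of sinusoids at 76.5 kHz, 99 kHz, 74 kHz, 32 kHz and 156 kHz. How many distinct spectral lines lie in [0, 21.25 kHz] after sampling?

4

fs/2 = 21.25 kHz.
76.5 kHz mod fs = 34 kHz.
34 kHz > fs/2 = 21.25 kHz, folds to fs − 34 kHz = 8.5 kHz.
99 kHz mod fs = 14 kHz.
14 kHz ≤ fs/2 = 21.25 kHz, appears at 14 kHz.
74 kHz mod fs = 31.5 kHz.
31.5 kHz > fs/2 = 21.25 kHz, folds to fs − 31.5 kHz = 11 kHz.
32 kHz > fs/2 = 21.25 kHz, folds to fs − 32 kHz = 10.5 kHz.
156 kHz mod fs = 28.5 kHz.
28.5 kHz > fs/2 = 21.25 kHz, folds to fs − 28.5 kHz = 14 kHz.
Distinct values: {8.5 kHz, 10.5 kHz, 11 kHz, 14 kHz} → 4.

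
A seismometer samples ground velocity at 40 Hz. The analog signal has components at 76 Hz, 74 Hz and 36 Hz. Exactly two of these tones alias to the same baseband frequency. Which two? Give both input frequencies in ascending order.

fs/2 = 20 Hz.
76 Hz mod fs = 36 Hz.
36 Hz > fs/2 = 20 Hz, folds to fs − 36 Hz = 4 Hz.
74 Hz mod fs = 34 Hz.
34 Hz > fs/2 = 20 Hz, folds to fs − 34 Hz = 6 Hz.
36 Hz > fs/2 = 20 Hz, folds to fs − 36 Hz = 4 Hz.
36 Hz and 76 Hz both map to 4 Hz.

36 Hz, 76 Hz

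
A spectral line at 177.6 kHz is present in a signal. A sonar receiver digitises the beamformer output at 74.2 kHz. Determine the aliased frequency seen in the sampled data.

177.6 kHz mod fs = 29.2 kHz.
29.2 kHz ≤ fs/2 = 37.1 kHz, appears at 29.2 kHz.

29.2 kHz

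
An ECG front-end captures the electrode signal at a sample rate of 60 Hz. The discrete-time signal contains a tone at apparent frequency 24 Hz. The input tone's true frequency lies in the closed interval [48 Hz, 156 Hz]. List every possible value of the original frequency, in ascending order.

84 Hz, 96 Hz, 144 Hz, 156 Hz

Frequencies that alias to 24 Hz are k·fs ± 24 Hz for integer k ≥ 0.
k=0: 24 Hz.
k=1: 36 Hz, 84 Hz.
k=2: 96 Hz, 144 Hz.
k=3: 156 Hz, 204 Hz.
k=4: 216 Hz, 264 Hz.
Within [48 Hz, 156 Hz]: 84 Hz, 96 Hz, 144 Hz, 156 Hz.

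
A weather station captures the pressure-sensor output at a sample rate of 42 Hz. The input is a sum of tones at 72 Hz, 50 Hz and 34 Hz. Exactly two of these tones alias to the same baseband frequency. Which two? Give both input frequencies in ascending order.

fs/2 = 21 Hz.
72 Hz mod fs = 30 Hz.
30 Hz > fs/2 = 21 Hz, folds to fs − 30 Hz = 12 Hz.
50 Hz mod fs = 8 Hz.
8 Hz ≤ fs/2 = 21 Hz, appears at 8 Hz.
34 Hz > fs/2 = 21 Hz, folds to fs − 34 Hz = 8 Hz.
34 Hz and 50 Hz both map to 8 Hz.

34 Hz, 50 Hz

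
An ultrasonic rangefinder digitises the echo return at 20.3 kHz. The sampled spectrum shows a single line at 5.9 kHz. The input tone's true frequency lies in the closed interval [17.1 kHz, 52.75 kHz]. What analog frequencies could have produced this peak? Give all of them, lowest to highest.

26.2 kHz, 34.7 kHz, 46.5 kHz

Frequencies that alias to 5.9 kHz are k·fs ± 5.9 kHz for integer k ≥ 0.
k=0: 5.9 kHz.
k=1: 14.4 kHz, 26.2 kHz.
k=2: 34.7 kHz, 46.5 kHz.
k=3: 55 kHz, 66.8 kHz.
Within [17.1 kHz, 52.75 kHz]: 26.2 kHz, 34.7 kHz, 46.5 kHz.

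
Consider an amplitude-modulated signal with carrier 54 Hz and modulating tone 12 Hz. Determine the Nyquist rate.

132 Hz

AM sidebands sit at fc ± fm = 42 Hz and 66 Hz.
Highest-frequency component: 66 Hz.
Nyquist rate = 2 × 66 Hz = 132 Hz.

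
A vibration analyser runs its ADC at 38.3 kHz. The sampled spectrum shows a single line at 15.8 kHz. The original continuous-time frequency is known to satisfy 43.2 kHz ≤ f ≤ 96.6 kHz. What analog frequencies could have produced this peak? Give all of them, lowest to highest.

Frequencies that alias to 15.8 kHz are k·fs ± 15.8 kHz for integer k ≥ 0.
k=0: 15.8 kHz.
k=1: 22.5 kHz, 54.1 kHz.
k=2: 60.8 kHz, 92.4 kHz.
k=3: 99.1 kHz, 130.7 kHz.
Within [43.2 kHz, 96.6 kHz]: 54.1 kHz, 60.8 kHz, 92.4 kHz.

54.1 kHz, 60.8 kHz, 92.4 kHz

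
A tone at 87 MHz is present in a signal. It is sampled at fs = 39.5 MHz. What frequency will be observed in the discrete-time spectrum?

8 MHz

87 MHz mod fs = 8 MHz.
8 MHz ≤ fs/2 = 19.75 MHz, appears at 8 MHz.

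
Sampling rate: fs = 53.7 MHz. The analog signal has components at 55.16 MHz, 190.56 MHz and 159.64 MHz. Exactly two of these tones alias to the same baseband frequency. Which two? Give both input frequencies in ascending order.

55.16 MHz, 159.64 MHz

fs/2 = 26.85 MHz.
55.16 MHz mod fs = 1.46 MHz.
1.46 MHz ≤ fs/2 = 26.85 MHz, appears at 1.46 MHz.
190.56 MHz mod fs = 29.46 MHz.
29.46 MHz > fs/2 = 26.85 MHz, folds to fs − 29.46 MHz = 24.24 MHz.
159.64 MHz mod fs = 52.24 MHz.
52.24 MHz > fs/2 = 26.85 MHz, folds to fs − 52.24 MHz = 1.46 MHz.
55.16 MHz and 159.64 MHz both map to 1.46 MHz.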